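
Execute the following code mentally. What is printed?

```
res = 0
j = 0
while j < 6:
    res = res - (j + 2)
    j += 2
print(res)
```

j=0: res = 0-2 = -2
j=2: res = (-2)-4 = -6
j=4: res = (-6)-6 = -12

-12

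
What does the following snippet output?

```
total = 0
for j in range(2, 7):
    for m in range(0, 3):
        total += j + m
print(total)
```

75

j=2,m=0: total = 0+2 = 2
j=2,m=1: total = 2+3 = 5
j=2,m=2: total = 5+4 = 9
j=3,m=0: total = 9+3 = 12
j=3,m=1: total = 12+4 = 16
j=3,m=2: total = 16+5 = 21
j=4,m=0: total = 21+4 = 25
j=4,m=1: total = 25+5 = 30
j=4,m=2: total = 30+6 = 36
j=5,m=0: total = 36+5 = 41
j=5,m=1: total = 41+6 = 47
j=5,m=2: total = 47+7 = 54
j=6,m=0: total = 54+6 = 60
j=6,m=1: total = 60+7 = 67
j=6,m=2: total = 67+8 = 75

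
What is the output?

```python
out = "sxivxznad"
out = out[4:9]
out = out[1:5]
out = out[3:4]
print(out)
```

slice [4:9] → 'xznad'
slice [1:5] → 'znad'
slice [3:4] → 'd'

d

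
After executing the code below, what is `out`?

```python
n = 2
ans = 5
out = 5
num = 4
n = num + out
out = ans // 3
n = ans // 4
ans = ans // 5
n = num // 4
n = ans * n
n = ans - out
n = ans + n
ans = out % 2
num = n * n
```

1

n = 4+5 = 9
out = 5//3 = 1
n = 5//4 = 1
ans = 5//5 = 1
n = 4//4 = 1
n = 1*1 = 1
n = 1-1 = 0
n = 1+0 = 1
ans = 1%2 = 1
num = 1*1 = 1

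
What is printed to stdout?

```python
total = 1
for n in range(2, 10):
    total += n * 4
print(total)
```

n=2: total = 1+2*4 = 9
n=3: total = 9+3*4 = 21
n=4: total = 21+4*4 = 37
n=5: total = 37+5*4 = 57
n=6: total = 57+6*4 = 81
n=7: total = 81+7*4 = 109
n=8: total = 109+8*4 = 141
n=9: total = 141+9*4 = 177

177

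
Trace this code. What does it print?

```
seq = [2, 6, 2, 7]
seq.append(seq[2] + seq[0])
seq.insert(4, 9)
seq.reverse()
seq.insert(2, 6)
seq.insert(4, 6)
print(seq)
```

[4, 9, 6, 7, 6, 2, 6, 2]

append seq[2]+seq[0] = 2+2 = 4 → [2, 6, 2, 7, 4]
insert 9 at 4 → [2, 6, 2, 7, 9, 4]
reverse → [4, 9, 7, 2, 6, 2]
insert 6 at 2 → [4, 9, 6, 7, 2, 6, 2]
insert 6 at 4 → [4, 9, 6, 7, 6, 2, 6, 2]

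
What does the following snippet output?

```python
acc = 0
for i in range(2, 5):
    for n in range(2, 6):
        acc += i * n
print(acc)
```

126

i=2,n=2: acc = 0+4 = 4
i=2,n=3: acc = 4+6 = 10
i=2,n=4: acc = 10+8 = 18
i=2,n=5: acc = 18+10 = 28
i=3,n=2: acc = 28+6 = 34
i=3,n=3: acc = 34+9 = 43
i=3,n=4: acc = 43+12 = 55
i=3,n=5: acc = 55+15 = 70
i=4,n=2: acc = 70+8 = 78
i=4,n=3: acc = 78+12 = 90
i=4,n=4: acc = 90+16 = 106
i=4,n=5: acc = 106+20 = 126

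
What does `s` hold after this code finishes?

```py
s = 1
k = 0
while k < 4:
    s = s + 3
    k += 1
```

13

k=0: s = 1+3 = 4
k=1: s = 4+3 = 7
k=2: s = 7+3 = 10
k=3: s = 10+3 = 13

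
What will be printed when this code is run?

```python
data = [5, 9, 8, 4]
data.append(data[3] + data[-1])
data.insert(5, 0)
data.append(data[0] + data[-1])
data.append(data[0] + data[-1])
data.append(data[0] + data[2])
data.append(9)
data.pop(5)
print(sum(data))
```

71

append data[3]+data[-1] = 4+4 = 8 → [5, 9, 8, 4, 8]
insert 0 at 5 → [5, 9, 8, 4, 8, 0]
append data[0]+data[-1] = 5+0 = 5 → [5, 9, 8, 4, 8, 0, 5]
append data[0]+data[-1] = 5+5 = 10 → [5, 9, 8, 4, 8, 0, 5, 10]
append data[0]+data[2] = 5+8 = 13 → [5, 9, 8, 4, 8, 0, 5, 10, 13]
append 9 → [5, 9, 8, 4, 8, 0, 5, 10, 13, 9]
pop(5) removes 0 → [5, 9, 8, 4, 8, 5, 10, 13, 9]
sum = 71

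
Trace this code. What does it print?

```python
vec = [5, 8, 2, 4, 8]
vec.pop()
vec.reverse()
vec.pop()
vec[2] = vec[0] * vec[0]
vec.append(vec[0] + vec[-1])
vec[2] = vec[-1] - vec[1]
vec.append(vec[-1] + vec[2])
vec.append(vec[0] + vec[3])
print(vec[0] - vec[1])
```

pop() removes 8 → [5, 8, 2, 4]
reverse → [4, 2, 8, 5]
pop() removes 5 → [4, 2, 8]
vec[2] = vec[0]*vec[0] = 4*4 = 16 → [4, 2, 16]
append vec[0]+vec[-1] = 4+16 = 20 → [4, 2, 16, 20]
vec[2] = vec[-1]-vec[1] = 20-2 = 18 → [4, 2, 18, 20]
append vec[-1]+vec[2] = 20+18 = 38 → [4, 2, 18, 20, 38]
append vec[0]+vec[3] = 4+20 = 24 → [4, 2, 18, 20, 38, 24]
vec[0]-vec[1] = 4-2 = 2

2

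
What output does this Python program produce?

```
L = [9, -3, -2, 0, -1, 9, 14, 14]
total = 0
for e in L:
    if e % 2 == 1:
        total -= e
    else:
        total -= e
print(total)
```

-40

e=9: odd, total = 0-9 = -9
e=-3: odd, total = (-9)-(-3) = -6
e=-2: not odd, total = (-6)-(-2) = -4
e=0: not odd, total = (-4)-0 = -4
e=-1: odd, total = (-4)-(-1) = -3
e=9: odd, total = (-3)-9 = -12
e=14: not odd, total = (-12)-14 = -26
e=14: not odd, total = (-26)-14 = -40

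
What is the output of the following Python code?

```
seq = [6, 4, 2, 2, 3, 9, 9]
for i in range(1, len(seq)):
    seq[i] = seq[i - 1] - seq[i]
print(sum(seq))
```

-36

i=1: seq[1] = 6-4 = 2 → [6, 2, 2, 2, 3, 9, 9]
i=2: seq[2] = 2-2 = 0 → [6, 2, 0, 2, 3, 9, 9]
i=3: seq[3] = 0-2 = -2 → [6, 2, 0, -2, 3, 9, 9]
i=4: seq[4] = (-2)-3 = -5 → [6, 2, 0, -2, -5, 9, 9]
i=5: seq[5] = (-5)-9 = -14 → [6, 2, 0, -2, -5, -14, 9]
i=6: seq[6] = (-14)-9 = -23 → [6, 2, 0, -2, -5, -14, -23]
sum = -36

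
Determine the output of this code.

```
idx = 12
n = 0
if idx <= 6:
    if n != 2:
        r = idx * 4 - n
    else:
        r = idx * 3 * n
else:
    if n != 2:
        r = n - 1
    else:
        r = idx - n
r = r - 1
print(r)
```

idx=12, n=0
idx <= 6 is False; n != 2 is True
→ r = n - 1 = -1
r = (-1)-1 = -2

-2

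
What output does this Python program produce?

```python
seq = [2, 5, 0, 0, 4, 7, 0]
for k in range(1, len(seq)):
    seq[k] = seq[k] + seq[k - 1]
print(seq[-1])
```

k=1: seq[1] = 5+2 = 7 → [2, 7, 0, 0, 4, 7, 0]
k=2: seq[2] = 0+7 = 7 → [2, 7, 7, 0, 4, 7, 0]
k=3: seq[3] = 0+7 = 7 → [2, 7, 7, 7, 4, 7, 0]
k=4: seq[4] = 4+7 = 11 → [2, 7, 7, 7, 11, 7, 0]
k=5: seq[5] = 7+11 = 18 → [2, 7, 7, 7, 11, 18, 0]
k=6: seq[6] = 0+18 = 18 → [2, 7, 7, 7, 11, 18, 18]

18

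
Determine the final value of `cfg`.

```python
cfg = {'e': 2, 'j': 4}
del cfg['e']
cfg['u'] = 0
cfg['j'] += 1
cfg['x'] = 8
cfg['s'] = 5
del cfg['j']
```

{'u': 0, 'x': 8, 's': 5}

del 'e' → {'j': 4}
cfg['u'] = 0 → {'j': 4, 'u': 0}
cfg['j'] = 4+1 = 5 → {'j': 5, 'u': 0}
cfg['x'] = 8 → {'j': 5, 'u': 0, 'x': 8}
cfg['s'] = 5 → {'j': 5, 'u': 0, 'x': 8, 's': 5}
del 'j' → {'u': 0, 'x': 8, 's': 5}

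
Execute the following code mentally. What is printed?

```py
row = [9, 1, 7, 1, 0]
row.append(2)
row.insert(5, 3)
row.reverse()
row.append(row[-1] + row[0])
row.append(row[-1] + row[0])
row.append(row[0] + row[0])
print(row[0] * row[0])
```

4

append 2 → [9, 1, 7, 1, 0, 2]
insert 3 at 5 → [9, 1, 7, 1, 0, 3, 2]
reverse → [2, 3, 0, 1, 7, 1, 9]
append row[-1]+row[0] = 9+2 = 11 → [2, 3, 0, 1, 7, 1, 9, 11]
append row[-1]+row[0] = 11+2 = 13 → [2, 3, 0, 1, 7, 1, 9, 11, 13]
append row[0]+row[0] = 2+2 = 4 → [2, 3, 0, 1, 7, 1, 9, 11, 13, 4]
row[0]*row[0] = 2*2 = 4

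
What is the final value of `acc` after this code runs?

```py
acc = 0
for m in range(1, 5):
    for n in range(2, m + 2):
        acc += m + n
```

60

m=1,n=2: acc = 0+3 = 3
m=2,n=2: acc = 3+4 = 7
m=2,n=3: acc = 7+5 = 12
m=3,n=2: acc = 12+5 = 17
m=3,n=3: acc = 17+6 = 23
m=3,n=4: acc = 23+7 = 30
m=4,n=2: acc = 30+6 = 36
m=4,n=3: acc = 36+7 = 43
m=4,n=4: acc = 43+8 = 51
m=4,n=5: acc = 51+9 = 60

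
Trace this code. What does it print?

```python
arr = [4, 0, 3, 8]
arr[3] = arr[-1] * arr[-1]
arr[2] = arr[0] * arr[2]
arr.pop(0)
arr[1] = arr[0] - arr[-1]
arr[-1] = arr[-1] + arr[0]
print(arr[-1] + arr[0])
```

arr[3] = arr[-1]*arr[-1] = 8*8 = 64 → [4, 0, 3, 64]
arr[2] = arr[0]*arr[2] = 4*3 = 12 → [4, 0, 12, 64]
pop(0) removes 4 → [0, 12, 64]
arr[1] = arr[0]-arr[-1] = 0-64 = -64 → [0, -64, 64]
arr[-1] = arr[-1]+arr[0] = 64+0 = 64 → [0, -64, 64]
arr[-1]+arr[0] = 64+0 = 64

64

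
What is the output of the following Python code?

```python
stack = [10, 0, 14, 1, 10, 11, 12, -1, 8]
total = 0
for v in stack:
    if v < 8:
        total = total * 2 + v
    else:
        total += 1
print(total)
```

v=10: not <8, total = 0+1 = 1
v=0: <8, total = 1*2+0 = 2
v=14: not <8, total = 2+1 = 3
v=1: <8, total = 3*2+1 = 7
v=10: not <8, total = 7+1 = 8
v=11: not <8, total = 8+1 = 9
v=12: not <8, total = 9+1 = 10
v=-1: <8, total = 10*2+(-1) = 19
v=8: not <8, total = 19+1 = 20

20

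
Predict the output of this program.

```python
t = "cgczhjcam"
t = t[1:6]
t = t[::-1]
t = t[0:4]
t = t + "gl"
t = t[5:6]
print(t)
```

slice [1:6] → 'gczhj'
reverse → 'jhzcg'
slice [0:4] → 'jhzc'
+ 'gl' → 'jhzcgl'
slice [5:6] → 'l'

l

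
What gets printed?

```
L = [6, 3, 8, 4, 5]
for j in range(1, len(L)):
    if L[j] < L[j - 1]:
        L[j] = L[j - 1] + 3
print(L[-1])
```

18

j=1: 3<6, L[1] = 6+3 = 9 → [6, 9, 8, 4, 5]
j=2: 8<9, L[2] = 9+3 = 12 → [6, 9, 12, 4, 5]
j=3: 4<12, L[3] = 12+3 = 15 → [6, 9, 12, 15, 5]
j=4: 5<15, L[4] = 15+3 = 18 → [6, 9, 12, 15, 18]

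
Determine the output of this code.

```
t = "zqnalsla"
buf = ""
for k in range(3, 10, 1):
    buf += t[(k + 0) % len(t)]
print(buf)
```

alslazq

k=3: add t[3]='a' → 'a'
k=4: add t[4]='l' → 'al'
k=5: add t[5]='s' → 'als'
k=6: add t[6]='l' → 'alsl'
k=7: add t[7]='a' → 'alsla'
k=8: add t[0]='z' → 'alslaz'
k=9: add t[1]='q' → 'alslazq'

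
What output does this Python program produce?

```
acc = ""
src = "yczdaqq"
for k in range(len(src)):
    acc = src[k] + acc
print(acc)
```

k=0: prepend 'y' → 'y'
k=1: prepend 'c' → 'cy'
k=2: prepend 'z' → 'zcy'
k=3: prepend 'd' → 'dzcy'
k=4: prepend 'a' → 'adzcy'
k=5: prepend 'q' → 'qadzcy'
k=6: prepend 'q' → 'qqadzcy'

qqadzcy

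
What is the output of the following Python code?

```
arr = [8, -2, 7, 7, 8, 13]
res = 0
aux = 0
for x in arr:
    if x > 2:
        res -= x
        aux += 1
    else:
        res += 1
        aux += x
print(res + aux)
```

x=8: >2, res = 0-8 = -8; aux=1
x=-2: not >2, res = (-8)+1 = -7; aux=-1
x=7: >2, res = (-7)-7 = -14; aux=0
x=7: >2, res = (-14)-7 = -21; aux=1
x=8: >2, res = (-21)-8 = -29; aux=2
x=13: >2, res = (-29)-13 = -42; aux=3
res+aux = (-42)+3 = -39

-39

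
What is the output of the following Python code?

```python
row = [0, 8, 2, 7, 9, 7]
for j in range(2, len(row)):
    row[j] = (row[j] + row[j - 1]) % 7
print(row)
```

[0, 8, 3, 3, 5, 5]

j=2: row[2] = (2+8)%7 = 3 → [0, 8, 3, 7, 9, 7]
j=3: row[3] = (7+3)%7 = 3 → [0, 8, 3, 3, 9, 7]
j=4: row[4] = (9+3)%7 = 5 → [0, 8, 3, 3, 5, 7]
j=5: row[5] = (7+5)%7 = 5 → [0, 8, 3, 3, 5, 5]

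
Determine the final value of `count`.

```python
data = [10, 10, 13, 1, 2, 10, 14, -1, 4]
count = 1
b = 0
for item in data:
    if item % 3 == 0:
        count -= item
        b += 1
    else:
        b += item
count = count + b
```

64

item=10: not %3==0; b=10
item=10: not %3==0; b=20
item=13: not %3==0; b=33
item=1: not %3==0; b=34
item=2: not %3==0; b=36
item=10: not %3==0; b=46
item=14: not %3==0; b=60
item=-1: not %3==0; b=59
item=4: not %3==0; b=63
count+b = 1+63 = 64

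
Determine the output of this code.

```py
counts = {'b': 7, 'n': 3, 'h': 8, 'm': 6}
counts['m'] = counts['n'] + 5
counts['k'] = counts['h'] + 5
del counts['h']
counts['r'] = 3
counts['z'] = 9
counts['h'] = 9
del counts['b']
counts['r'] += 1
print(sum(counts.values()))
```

46

counts['m'] = counts['n']+5 = 8 → {'b': 7, 'n': 3, 'h': 8, 'm': 8}
counts['k'] = counts['h']+5 = 13 → {'b': 7, 'n': 3, 'h': 8, 'm': 8, 'k': 13}
del 'h' → {'b': 7, 'n': 3, 'm': 8, 'k': 13}
counts['r'] = 3 → {'b': 7, 'n': 3, 'm': 8, 'k': 13, 'r': 3}
counts['z'] = 9 → {'b': 7, 'n': 3, 'm': 8, 'k': 13, 'r': 3, 'z': 9}
counts['h'] = 9 → {'b': 7, 'n': 3, 'm': 8, 'k': 13, 'r': 3, 'z': 9, 'h': 9}
del 'b' → {'n': 3, 'm': 8, 'k': 13, 'r': 3, 'z': 9, 'h': 9}
counts['r'] = 3+1 = 4 → {'n': 3, 'm': 8, 'k': 13, 'r': 4, 'z': 9, 'h': 9}
sum of values = 46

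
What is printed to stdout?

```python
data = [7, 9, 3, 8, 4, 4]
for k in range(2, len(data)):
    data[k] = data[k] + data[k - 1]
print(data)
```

[7, 9, 12, 20, 24, 28]

k=2: data[2] = 3+9 = 12 → [7, 9, 12, 8, 4, 4]
k=3: data[3] = 8+12 = 20 → [7, 9, 12, 20, 4, 4]
k=4: data[4] = 4+20 = 24 → [7, 9, 12, 20, 24, 4]
k=5: data[5] = 4+24 = 28 → [7, 9, 12, 20, 24, 28]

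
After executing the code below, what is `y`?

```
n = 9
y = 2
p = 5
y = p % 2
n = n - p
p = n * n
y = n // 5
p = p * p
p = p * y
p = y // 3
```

0

y = 5%2 = 1
n = 9-5 = 4
p = 4*4 = 16
y = 4//5 = 0
p = 16*16 = 256
p = 256*0 = 0
p = 0//3 = 0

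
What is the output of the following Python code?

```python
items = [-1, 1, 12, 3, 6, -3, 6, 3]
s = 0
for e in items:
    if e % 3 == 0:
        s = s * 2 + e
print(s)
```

483

e=-1: not %3==0
e=1: not %3==0
e=12: %3==0, s = 0*2+12 = 12
e=3: %3==0, s = 12*2+3 = 27
e=6: %3==0, s = 27*2+6 = 60
e=-3: %3==0, s = 60*2+(-3) = 117
e=6: %3==0, s = 117*2+6 = 240
e=3: %3==0, s = 240*2+3 = 483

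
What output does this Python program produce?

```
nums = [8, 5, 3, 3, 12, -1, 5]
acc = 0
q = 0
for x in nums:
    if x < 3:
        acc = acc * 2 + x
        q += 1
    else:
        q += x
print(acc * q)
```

-37

x=8: not <3; q=8
x=5: not <3; q=13
x=3: not <3; q=16
x=3: not <3; q=19
x=12: not <3; q=31
x=-1: <3, acc = 0*2+(-1) = -1; q=32
x=5: not <3; q=37
acc*q = (-1)*37 = -37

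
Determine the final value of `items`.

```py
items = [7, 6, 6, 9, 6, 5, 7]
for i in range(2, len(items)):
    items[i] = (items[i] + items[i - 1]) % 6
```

[7, 6, 0, 3, 3, 2, 3]

i=2: items[2] = (6+6)%6 = 0 → [7, 6, 0, 9, 6, 5, 7]
i=3: items[3] = (9+0)%6 = 3 → [7, 6, 0, 3, 6, 5, 7]
i=4: items[4] = (6+3)%6 = 3 → [7, 6, 0, 3, 3, 5, 7]
i=5: items[5] = (5+3)%6 = 2 → [7, 6, 0, 3, 3, 2, 7]
i=6: items[6] = (7+2)%6 = 3 → [7, 6, 0, 3, 3, 2, 3]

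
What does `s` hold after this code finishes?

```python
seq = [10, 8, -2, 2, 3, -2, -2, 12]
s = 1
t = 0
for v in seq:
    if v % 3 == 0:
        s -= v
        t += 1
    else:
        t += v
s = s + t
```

2

v=10: not %3==0; t=10
v=8: not %3==0; t=18
v=-2: not %3==0; t=16
v=2: not %3==0; t=18
v=3: %3==0, s = 1-3 = -2; t=19
v=-2: not %3==0; t=17
v=-2: not %3==0; t=15
v=12: %3==0, s = (-2)-12 = -14; t=16
s+t = (-14)+16 = 2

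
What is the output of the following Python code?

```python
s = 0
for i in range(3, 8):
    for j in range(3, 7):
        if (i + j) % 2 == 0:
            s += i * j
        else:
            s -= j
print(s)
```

i=3,j=3: even sum, s = 0+9 = 9
i=3,j=4: odd sum, s = 9-4 = 5
i=3,j=5: even sum, s = 5+15 = 20
i=3,j=6: odd sum, s = 20-6 = 14
i=4,j=3: odd sum, s = 14-3 = 11
i=4,j=4: even sum, s = 11+16 = 27
i=4,j=5: odd sum, s = 27-5 = 22
i=4,j=6: even sum, s = 22+24 = 46
i=5,j=3: even sum, s = 46+15 = 61
i=5,j=4: odd sum, s = 61-4 = 57
i=5,j=5: even sum, s = 57+25 = 82
i=5,j=6: odd sum, s = 82-6 = 76
i=6,j=3: odd sum, s = 76-3 = 73
i=6,j=4: even sum, s = 73+24 = 97
i=6,j=5: odd sum, s = 97-5 = 92
i=6,j=6: even sum, s = 92+36 = 128
i=7,j=3: even sum, s = 128+21 = 149
i=7,j=4: odd sum, s = 149-4 = 145
i=7,j=5: even sum, s = 145+35 = 180
i=7,j=6: odd sum, s = 180-6 = 174

174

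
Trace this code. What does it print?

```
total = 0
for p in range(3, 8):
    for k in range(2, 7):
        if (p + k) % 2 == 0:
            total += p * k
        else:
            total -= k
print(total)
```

188

p=3,k=2: odd sum, total = 0-2 = -2
p=3,k=3: even sum, total = (-2)+9 = 7
p=3,k=4: odd sum, total = 7-4 = 3
p=3,k=5: even sum, total = 3+15 = 18
p=3,k=6: odd sum, total = 18-6 = 12
p=4,k=2: even sum, total = 12+8 = 20
p=4,k=3: odd sum, total = 20-3 = 17
p=4,k=4: even sum, total = 17+16 = 33
p=4,k=5: odd sum, total = 33-5 = 28
p=4,k=6: even sum, total = 28+24 = 52
p=5,k=2: odd sum, total = 52-2 = 50
p=5,k=3: even sum, total = 50+15 = 65
p=5,k=4: odd sum, total = 65-4 = 61
p=5,k=5: even sum, total = 61+25 = 86
p=5,k=6: odd sum, total = 86-6 = 80
p=6,k=2: even sum, total = 80+12 = 92
p=6,k=3: odd sum, total = 92-3 = 89
p=6,k=4: even sum, total = 89+24 = 113
p=6,k=5: odd sum, total = 113-5 = 108
p=6,k=6: even sum, total = 108+36 = 144
p=7,k=2: odd sum, total = 144-2 = 142
p=7,k=3: even sum, total = 142+21 = 163
p=7,k=4: odd sum, total = 163-4 = 159
p=7,k=5: even sum, total = 159+35 = 194
p=7,k=6: odd sum, total = 194-6 = 188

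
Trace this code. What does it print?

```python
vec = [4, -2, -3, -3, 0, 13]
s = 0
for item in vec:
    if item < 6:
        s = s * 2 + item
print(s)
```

item=4: <6, s = 0*2+4 = 4
item=-2: <6, s = 4*2+(-2) = 6
item=-3: <6, s = 6*2+(-3) = 9
item=-3: <6, s = 9*2+(-3) = 15
item=0: <6, s = 15*2+0 = 30
item=13: not <6

30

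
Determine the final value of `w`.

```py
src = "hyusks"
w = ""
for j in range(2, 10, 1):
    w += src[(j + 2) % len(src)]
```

'kshyusks'

j=2: add src[4]='k' → 'k'
j=3: add src[5]='s' → 'ks'
j=4: add src[0]='h' → 'ksh'
j=5: add src[1]='y' → 'kshy'
j=6: add src[2]='u' → 'kshyu'
j=7: add src[3]='s' → 'kshyus'
j=8: add src[4]='k' → 'kshyusk'
j=9: add src[5]='s' → 'kshyusks'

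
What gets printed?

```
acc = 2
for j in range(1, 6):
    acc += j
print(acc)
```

17

j=1: acc = 2+1 = 3
j=2: acc = 3+2 = 5
j=3: acc = 5+3 = 8
j=4: acc = 8+4 = 12
j=5: acc = 12+5 = 17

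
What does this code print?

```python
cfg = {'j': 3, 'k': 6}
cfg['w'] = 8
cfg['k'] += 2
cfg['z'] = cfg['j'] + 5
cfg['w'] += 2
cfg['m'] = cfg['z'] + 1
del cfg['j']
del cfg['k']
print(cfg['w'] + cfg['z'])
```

cfg['w'] = 8 → {'j': 3, 'k': 6, 'w': 8}
cfg['k'] = 6+2 = 8 → {'j': 3, 'k': 8, 'w': 8}
cfg['z'] = cfg['j']+5 = 8 → {'j': 3, 'k': 8, 'w': 8, 'z': 8}
cfg['w'] = 8+2 = 10 → {'j': 3, 'k': 8, 'w': 10, 'z': 8}
cfg['m'] = cfg['z']+1 = 9 → {'j': 3, 'k': 8, 'w': 10, 'z': 8, 'm': 9}
del 'j' → {'k': 8, 'w': 10, 'z': 8, 'm': 9}
del 'k' → {'w': 10, 'z': 8, 'm': 9}
cfg['w']+cfg['z'] = 10+8 = 18

18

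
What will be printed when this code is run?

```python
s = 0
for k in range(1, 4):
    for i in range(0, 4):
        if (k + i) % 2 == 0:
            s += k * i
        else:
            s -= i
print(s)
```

k=1,i=0: odd sum, s = 0-0 = 0
k=1,i=1: even sum, s = 0+1 = 1
k=1,i=2: odd sum, s = 1-2 = -1
k=1,i=3: even sum, s = (-1)+3 = 2
k=2,i=0: even sum, s = 2+0 = 2
k=2,i=1: odd sum, s = 2-1 = 1
k=2,i=2: even sum, s = 1+4 = 5
k=2,i=3: odd sum, s = 5-3 = 2
k=3,i=0: odd sum, s = 2-0 = 2
k=3,i=1: even sum, s = 2+3 = 5
k=3,i=2: odd sum, s = 5-2 = 3
k=3,i=3: even sum, s = 3+9 = 12

12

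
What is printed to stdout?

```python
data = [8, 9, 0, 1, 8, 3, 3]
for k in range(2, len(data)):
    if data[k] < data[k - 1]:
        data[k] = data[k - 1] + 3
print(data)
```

[8, 9, 12, 15, 18, 21, 24]

k=2: 0<9, data[2] = 9+3 = 12 → [8, 9, 12, 1, 8, 3, 3]
k=3: 1<12, data[3] = 12+3 = 15 → [8, 9, 12, 15, 8, 3, 3]
k=4: 8<15, data[4] = 15+3 = 18 → [8, 9, 12, 15, 18, 3, 3]
k=5: 3<18, data[5] = 18+3 = 21 → [8, 9, 12, 15, 18, 21, 3]
k=6: 3<21, data[6] = 21+3 = 24 → [8, 9, 12, 15, 18, 21, 24]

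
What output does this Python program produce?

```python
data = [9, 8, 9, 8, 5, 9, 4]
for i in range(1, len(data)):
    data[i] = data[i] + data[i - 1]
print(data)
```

[9, 17, 26, 34, 39, 48, 52]

i=1: data[1] = 8+9 = 17 → [9, 17, 9, 8, 5, 9, 4]
i=2: data[2] = 9+17 = 26 → [9, 17, 26, 8, 5, 9, 4]
i=3: data[3] = 8+26 = 34 → [9, 17, 26, 34, 5, 9, 4]
i=4: data[4] = 5+34 = 39 → [9, 17, 26, 34, 39, 9, 4]
i=5: data[5] = 9+39 = 48 → [9, 17, 26, 34, 39, 48, 4]
i=6: data[6] = 4+48 = 52 → [9, 17, 26, 34, 39, 48, 52]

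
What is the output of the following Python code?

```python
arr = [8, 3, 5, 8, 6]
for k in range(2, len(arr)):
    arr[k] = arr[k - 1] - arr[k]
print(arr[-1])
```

-16

k=2: arr[2] = 3-5 = -2 → [8, 3, -2, 8, 6]
k=3: arr[3] = (-2)-8 = -10 → [8, 3, -2, -10, 6]
k=4: arr[4] = (-10)-6 = -16 → [8, 3, -2, -10, -16]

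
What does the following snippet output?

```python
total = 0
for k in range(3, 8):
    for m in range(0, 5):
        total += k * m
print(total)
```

k=3,m=0: total = 0+0 = 0
k=3,m=1: total = 0+3 = 3
k=3,m=2: total = 3+6 = 9
k=3,m=3: total = 9+9 = 18
k=3,m=4: total = 18+12 = 30
k=4,m=0: total = 30+0 = 30
k=4,m=1: total = 30+4 = 34
k=4,m=2: total = 34+8 = 42
k=4,m=3: total = 42+12 = 54
k=4,m=4: total = 54+16 = 70
k=5,m=0: total = 70+0 = 70
k=5,m=1: total = 70+5 = 75
k=5,m=2: total = 75+10 = 85
k=5,m=3: total = 85+15 = 100
k=5,m=4: total = 100+20 = 120
k=6,m=0: total = 120+0 = 120
k=6,m=1: total = 120+6 = 126
k=6,m=2: total = 126+12 = 138
k=6,m=3: total = 138+18 = 156
k=6,m=4: total = 156+24 = 180
k=7,m=0: total = 180+0 = 180
k=7,m=1: total = 180+7 = 187
k=7,m=2: total = 187+14 = 201
k=7,m=3: total = 201+21 = 222
k=7,m=4: total = 222+28 = 250

250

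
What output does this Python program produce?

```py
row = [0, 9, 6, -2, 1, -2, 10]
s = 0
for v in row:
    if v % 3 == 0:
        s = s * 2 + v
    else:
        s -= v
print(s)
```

v=0: %3==0, s = 0*2+0 = 0
v=9: %3==0, s = 0*2+9 = 9
v=6: %3==0, s = 9*2+6 = 24
v=-2: not %3==0, s = 24-(-2) = 26
v=1: not %3==0, s = 26-1 = 25
v=-2: not %3==0, s = 25-(-2) = 27
v=10: not %3==0, s = 27-10 = 17

17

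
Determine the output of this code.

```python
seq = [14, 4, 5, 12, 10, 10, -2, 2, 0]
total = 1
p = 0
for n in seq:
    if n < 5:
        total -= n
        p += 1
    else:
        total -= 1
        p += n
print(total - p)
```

n=14: not <5, total = 1-1 = 0; p=14
n=4: <5, total = 0-4 = -4; p=15
n=5: not <5, total = (-4)-1 = -5; p=20
n=12: not <5, total = (-5)-1 = -6; p=32
n=10: not <5, total = (-6)-1 = -7; p=42
n=10: not <5, total = (-7)-1 = -8; p=52
n=-2: <5, total = (-8)-(-2) = -6; p=53
n=2: <5, total = (-6)-2 = -8; p=54
n=0: <5, total = (-8)-0 = -8; p=55
total-p = (-8)-55 = -63

-63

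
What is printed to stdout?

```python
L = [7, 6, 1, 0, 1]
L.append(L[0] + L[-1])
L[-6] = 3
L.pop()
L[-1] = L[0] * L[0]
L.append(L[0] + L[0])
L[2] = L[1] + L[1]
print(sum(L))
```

append L[0]+L[-1] = 7+1 = 8 → [7, 6, 1, 0, 1, 8]
L[-6] = 3 → [3, 6, 1, 0, 1, 8]
pop() removes 8 → [3, 6, 1, 0, 1]
L[-1] = L[0]*L[0] = 3*3 = 9 → [3, 6, 1, 0, 9]
append L[0]+L[0] = 3+3 = 6 → [3, 6, 1, 0, 9, 6]
L[2] = L[1]+L[1] = 6+6 = 12 → [3, 6, 12, 0, 9, 6]
sum = 36

36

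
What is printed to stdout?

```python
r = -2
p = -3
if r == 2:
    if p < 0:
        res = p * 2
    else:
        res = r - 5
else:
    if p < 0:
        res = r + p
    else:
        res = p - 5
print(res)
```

r=-2, p=-3
r == 2 is False; p < 0 is True
→ res = r + p = -5

-5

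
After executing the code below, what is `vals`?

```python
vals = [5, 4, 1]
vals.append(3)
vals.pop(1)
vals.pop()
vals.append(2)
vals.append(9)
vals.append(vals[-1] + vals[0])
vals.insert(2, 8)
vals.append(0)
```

[5, 1, 8, 2, 9, 14, 0]

append 3 → [5, 4, 1, 3]
pop(1) removes 4 → [5, 1, 3]
pop() removes 3 → [5, 1]
append 2 → [5, 1, 2]
append 9 → [5, 1, 2, 9]
append vals[-1]+vals[0] = 9+5 = 14 → [5, 1, 2, 9, 14]
insert 8 at 2 → [5, 1, 8, 2, 9, 14]
append 0 → [5, 1, 8, 2, 9, 14, 0]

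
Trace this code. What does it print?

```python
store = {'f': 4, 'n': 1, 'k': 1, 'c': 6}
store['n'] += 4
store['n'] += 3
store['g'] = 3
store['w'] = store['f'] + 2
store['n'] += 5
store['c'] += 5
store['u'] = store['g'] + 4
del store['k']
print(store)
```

store['n'] = 1+4 = 5 → {'f': 4, 'n': 5, 'k': 1, 'c': 6}
store['n'] = 5+3 = 8 → {'f': 4, 'n': 8, 'k': 1, 'c': 6}
store['g'] = 3 → {'f': 4, 'n': 8, 'k': 1, 'c': 6, 'g': 3}
store['w'] = store['f']+2 = 6 → {'f': 4, 'n': 8, 'k': 1, 'c': 6, 'g': 3, 'w': 6}
store['n'] = 8+5 = 13 → {'f': 4, 'n': 13, 'k': 1, 'c': 6, 'g': 3, 'w': 6}
store['c'] = 6+5 = 11 → {'f': 4, 'n': 13, 'k': 1, 'c': 11, 'g': 3, 'w': 6}
store['u'] = store['g']+4 = 7 → {'f': 4, 'n': 13, 'k': 1, 'c': 11, 'g': 3, 'w': 6, 'u': 7}
del 'k' → {'f': 4, 'n': 13, 'c': 11, 'g': 3, 'w': 6, 'u': 7}

{'f': 4, 'n': 13, 'c': 11, 'g': 3, 'w': 6, 'u': 7}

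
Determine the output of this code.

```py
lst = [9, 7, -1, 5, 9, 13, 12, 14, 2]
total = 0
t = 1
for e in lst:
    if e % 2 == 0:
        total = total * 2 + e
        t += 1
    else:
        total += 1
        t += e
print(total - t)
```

e=9: not even, total = 0+1 = 1; t=10
e=7: not even, total = 1+1 = 2; t=17
e=-1: not even, total = 2+1 = 3; t=16
e=5: not even, total = 3+1 = 4; t=21
e=9: not even, total = 4+1 = 5; t=30
e=13: not even, total = 5+1 = 6; t=43
e=12: even, total = 6*2+12 = 24; t=44
e=14: even, total = 24*2+14 = 62; t=45
e=2: even, total = 62*2+2 = 126; t=46
total-t = 126-46 = 80

80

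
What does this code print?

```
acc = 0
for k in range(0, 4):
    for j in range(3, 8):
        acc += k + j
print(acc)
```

130

k=0,j=3: acc = 0+3 = 3
k=0,j=4: acc = 3+4 = 7
k=0,j=5: acc = 7+5 = 12
k=0,j=6: acc = 12+6 = 18
k=0,j=7: acc = 18+7 = 25
k=1,j=3: acc = 25+4 = 29
k=1,j=4: acc = 29+5 = 34
k=1,j=5: acc = 34+6 = 40
k=1,j=6: acc = 40+7 = 47
k=1,j=7: acc = 47+8 = 55
k=2,j=3: acc = 55+5 = 60
k=2,j=4: acc = 60+6 = 66
k=2,j=5: acc = 66+7 = 73
k=2,j=6: acc = 73+8 = 81
k=2,j=7: acc = 81+9 = 90
k=3,j=3: acc = 90+6 = 96
k=3,j=4: acc = 96+7 = 103
k=3,j=5: acc = 103+8 = 111
k=3,j=6: acc = 111+9 = 120
k=3,j=7: acc = 120+10 = 130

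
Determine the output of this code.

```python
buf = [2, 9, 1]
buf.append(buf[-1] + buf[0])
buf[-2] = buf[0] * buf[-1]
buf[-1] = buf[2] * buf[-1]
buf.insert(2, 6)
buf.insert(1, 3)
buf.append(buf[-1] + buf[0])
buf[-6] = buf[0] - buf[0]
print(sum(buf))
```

append buf[-1]+buf[0] = 1+2 = 3 → [2, 9, 1, 3]
buf[-2] = buf[0]*buf[-1] = 2*3 = 6 → [2, 9, 6, 3]
buf[-1] = buf[2]*buf[-1] = 6*3 = 18 → [2, 9, 6, 18]
insert 6 at 2 → [2, 9, 6, 6, 18]
insert 3 at 1 → [2, 3, 9, 6, 6, 18]
append buf[-1]+buf[0] = 18+2 = 20 → [2, 3, 9, 6, 6, 18, 20]
buf[-6] = buf[0]-buf[0] = 2-2 = 0 → [2, 0, 9, 6, 6, 18, 20]
sum = 61

61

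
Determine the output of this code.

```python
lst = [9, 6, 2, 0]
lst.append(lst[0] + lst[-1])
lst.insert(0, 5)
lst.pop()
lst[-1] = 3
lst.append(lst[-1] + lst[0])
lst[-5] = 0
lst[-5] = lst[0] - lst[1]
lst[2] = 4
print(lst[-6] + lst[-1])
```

13

append lst[0]+lst[-1] = 9+0 = 9 → [9, 6, 2, 0, 9]
insert 5 at 0 → [5, 9, 6, 2, 0, 9]
pop() removes 9 → [5, 9, 6, 2, 0]
lst[-1] = 3 → [5, 9, 6, 2, 3]
append lst[-1]+lst[0] = 3+5 = 8 → [5, 9, 6, 2, 3, 8]
lst[-5] = 0 → [5, 0, 6, 2, 3, 8]
lst[-5] = lst[0]-lst[1] = 5-0 = 5 → [5, 5, 6, 2, 3, 8]
lst[2] = 4 → [5, 5, 4, 2, 3, 8]
lst[-6]+lst[-1] = 5+8 = 13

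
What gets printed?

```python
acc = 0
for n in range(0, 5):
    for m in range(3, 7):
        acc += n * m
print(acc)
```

n=0,m=3: acc = 0+0 = 0
n=0,m=4: acc = 0+0 = 0
n=0,m=5: acc = 0+0 = 0
n=0,m=6: acc = 0+0 = 0
n=1,m=3: acc = 0+3 = 3
n=1,m=4: acc = 3+4 = 7
n=1,m=5: acc = 7+5 = 12
n=1,m=6: acc = 12+6 = 18
n=2,m=3: acc = 18+6 = 24
n=2,m=4: acc = 24+8 = 32
n=2,m=5: acc = 32+10 = 42
n=2,m=6: acc = 42+12 = 54
n=3,m=3: acc = 54+9 = 63
n=3,m=4: acc = 63+12 = 75
n=3,m=5: acc = 75+15 = 90
n=3,m=6: acc = 90+18 = 108
n=4,m=3: acc = 108+12 = 120
n=4,m=4: acc = 120+16 = 136
n=4,m=5: acc = 136+20 = 156
n=4,m=6: acc = 156+24 = 180

180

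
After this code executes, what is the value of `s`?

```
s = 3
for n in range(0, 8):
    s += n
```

n=0: s = 3+0 = 3
n=1: s = 3+1 = 4
n=2: s = 4+2 = 6
n=3: s = 6+3 = 9
n=4: s = 9+4 = 13
n=5: s = 13+5 = 18
n=6: s = 18+6 = 24
n=7: s = 24+7 = 31

31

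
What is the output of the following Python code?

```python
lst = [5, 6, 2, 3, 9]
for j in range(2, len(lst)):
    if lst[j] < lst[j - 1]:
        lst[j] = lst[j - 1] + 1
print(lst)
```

j=2: 2<6, lst[2] = 6+1 = 7 → [5, 6, 7, 3, 9]
j=3: 3<7, lst[3] = 7+1 = 8 → [5, 6, 7, 8, 9]
j=4: 9>=8, unchanged → [5, 6, 7, 8, 9]

[5, 6, 7, 8, 9]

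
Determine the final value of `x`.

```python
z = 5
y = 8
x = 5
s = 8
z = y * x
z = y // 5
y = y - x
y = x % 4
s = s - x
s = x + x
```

z = 8*5 = 40
z = 8//5 = 1
y = 8-5 = 3
y = 5%4 = 1
s = 8-5 = 3
s = 5+5 = 10

5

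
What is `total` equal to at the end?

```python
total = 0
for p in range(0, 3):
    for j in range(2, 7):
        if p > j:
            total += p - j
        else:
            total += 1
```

p=0,j=2: not 0>2, total = 0+1 = 1
p=0,j=3: not 0>3, total = 1+1 = 2
p=0,j=4: not 0>4, total = 2+1 = 3
p=0,j=5: not 0>5, total = 3+1 = 4
p=0,j=6: not 0>6, total = 4+1 = 5
p=1,j=2: not 1>2, total = 5+1 = 6
p=1,j=3: not 1>3, total = 6+1 = 7
p=1,j=4: not 1>4, total = 7+1 = 8
p=1,j=5: not 1>5, total = 8+1 = 9
p=1,j=6: not 1>6, total = 9+1 = 10
p=2,j=2: not 2>2, total = 10+1 = 11
p=2,j=3: not 2>3, total = 11+1 = 12
p=2,j=4: not 2>4, total = 12+1 = 13
p=2,j=5: not 2>5, total = 13+1 = 14
p=2,j=6: not 2>6, total = 14+1 = 15

15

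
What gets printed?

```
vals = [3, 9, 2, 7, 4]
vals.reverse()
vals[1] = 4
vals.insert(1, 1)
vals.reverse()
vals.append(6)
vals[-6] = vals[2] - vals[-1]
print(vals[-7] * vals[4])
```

reverse → [4, 7, 2, 9, 3]
vals[1] = 4 → [4, 4, 2, 9, 3]
insert 1 at 1 → [4, 1, 4, 2, 9, 3]
reverse → [3, 9, 2, 4, 1, 4]
append 6 → [3, 9, 2, 4, 1, 4, 6]
vals[-6] = vals[2]-vals[-1] = 2-6 = -4 → [3, -4, 2, 4, 1, 4, 6]
vals[-7]*vals[4] = 3*1 = 3

3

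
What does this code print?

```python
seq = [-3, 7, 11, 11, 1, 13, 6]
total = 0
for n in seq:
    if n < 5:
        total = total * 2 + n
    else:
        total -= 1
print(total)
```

-13

n=-3: <5, total = 0*2+(-3) = -3
n=7: not <5, total = (-3)-1 = -4
n=11: not <5, total = (-4)-1 = -5
n=11: not <5, total = (-5)-1 = -6
n=1: <5, total = (-6)*2+1 = -11
n=13: not <5, total = (-11)-1 = -12
n=6: not <5, total = (-12)-1 = -13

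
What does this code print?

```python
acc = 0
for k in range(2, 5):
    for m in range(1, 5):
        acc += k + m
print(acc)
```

k=2,m=1: acc = 0+3 = 3
k=2,m=2: acc = 3+4 = 7
k=2,m=3: acc = 7+5 = 12
k=2,m=4: acc = 12+6 = 18
k=3,m=1: acc = 18+4 = 22
k=3,m=2: acc = 22+5 = 27
k=3,m=3: acc = 27+6 = 33
k=3,m=4: acc = 33+7 = 40
k=4,m=1: acc = 40+5 = 45
k=4,m=2: acc = 45+6 = 51
k=4,m=3: acc = 51+7 = 58
k=4,m=4: acc = 58+8 = 66

66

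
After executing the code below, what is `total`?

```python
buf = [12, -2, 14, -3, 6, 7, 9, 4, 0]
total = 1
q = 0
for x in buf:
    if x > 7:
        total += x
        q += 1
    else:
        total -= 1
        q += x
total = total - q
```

15

x=12: >7, total = 1+12 = 13; q=1
x=-2: not >7, total = 13-1 = 12; q=-1
x=14: >7, total = 12+14 = 26; q=0
x=-3: not >7, total = 26-1 = 25; q=-3
x=6: not >7, total = 25-1 = 24; q=3
x=7: not >7, total = 24-1 = 23; q=10
x=9: >7, total = 23+9 = 32; q=11
x=4: not >7, total = 32-1 = 31; q=15
x=0: not >7, total = 31-1 = 30; q=15
total-q = 30-15 = 15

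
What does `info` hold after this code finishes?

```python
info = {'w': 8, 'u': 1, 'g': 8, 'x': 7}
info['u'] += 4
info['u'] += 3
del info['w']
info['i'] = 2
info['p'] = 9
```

info['u'] = 1+4 = 5 → {'w': 8, 'u': 5, 'g': 8, 'x': 7}
info['u'] = 5+3 = 8 → {'w': 8, 'u': 8, 'g': 8, 'x': 7}
del 'w' → {'u': 8, 'g': 8, 'x': 7}
info['i'] = 2 → {'u': 8, 'g': 8, 'x': 7, 'i': 2}
info['p'] = 9 → {'u': 8, 'g': 8, 'x': 7, 'i': 2, 'p': 9}

{'u': 8, 'g': 8, 'x': 7, 'i': 2, 'p': 9}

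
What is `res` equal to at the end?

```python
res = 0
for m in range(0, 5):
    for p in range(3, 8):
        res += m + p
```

175

m=0,p=3: res = 0+3 = 3
m=0,p=4: res = 3+4 = 7
m=0,p=5: res = 7+5 = 12
m=0,p=6: res = 12+6 = 18
m=0,p=7: res = 18+7 = 25
m=1,p=3: res = 25+4 = 29
m=1,p=4: res = 29+5 = 34
m=1,p=5: res = 34+6 = 40
m=1,p=6: res = 40+7 = 47
m=1,p=7: res = 47+8 = 55
m=2,p=3: res = 55+5 = 60
m=2,p=4: res = 60+6 = 66
m=2,p=5: res = 66+7 = 73
m=2,p=6: res = 73+8 = 81
m=2,p=7: res = 81+9 = 90
m=3,p=3: res = 90+6 = 96
m=3,p=4: res = 96+7 = 103
m=3,p=5: res = 103+8 = 111
m=3,p=6: res = 111+9 = 120
m=3,p=7: res = 120+10 = 130
m=4,p=3: res = 130+7 = 137
m=4,p=4: res = 137+8 = 145
m=4,p=5: res = 145+9 = 154
m=4,p=6: res = 154+10 = 164
m=4,p=7: res = 164+11 = 175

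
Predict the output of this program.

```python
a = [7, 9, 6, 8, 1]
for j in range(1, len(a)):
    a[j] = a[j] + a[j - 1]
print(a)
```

[7, 16, 22, 30, 31]

j=1: a[1] = 9+7 = 16 → [7, 16, 6, 8, 1]
j=2: a[2] = 6+16 = 22 → [7, 16, 22, 8, 1]
j=3: a[3] = 8+22 = 30 → [7, 16, 22, 30, 1]
j=4: a[4] = 1+30 = 31 → [7, 16, 22, 30, 31]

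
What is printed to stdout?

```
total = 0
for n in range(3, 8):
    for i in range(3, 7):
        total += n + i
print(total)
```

190

n=3,i=3: total = 0+6 = 6
n=3,i=4: total = 6+7 = 13
n=3,i=5: total = 13+8 = 21
n=3,i=6: total = 21+9 = 30
n=4,i=3: total = 30+7 = 37
n=4,i=4: total = 37+8 = 45
n=4,i=5: total = 45+9 = 54
n=4,i=6: total = 54+10 = 64
n=5,i=3: total = 64+8 = 72
n=5,i=4: total = 72+9 = 81
n=5,i=5: total = 81+10 = 91
n=5,i=6: total = 91+11 = 102
n=6,i=3: total = 102+9 = 111
n=6,i=4: total = 111+10 = 121
n=6,i=5: total = 121+11 = 132
n=6,i=6: total = 132+12 = 144
n=7,i=3: total = 144+10 = 154
n=7,i=4: total = 154+11 = 165
n=7,i=5: total = 165+12 = 177
n=7,i=6: total = 177+13 = 190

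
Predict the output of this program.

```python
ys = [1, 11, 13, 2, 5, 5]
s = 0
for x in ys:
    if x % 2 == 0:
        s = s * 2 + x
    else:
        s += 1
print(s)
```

10

x=1: not even, s = 0+1 = 1
x=11: not even, s = 1+1 = 2
x=13: not even, s = 2+1 = 3
x=2: even, s = 3*2+2 = 8
x=5: not even, s = 8+1 = 9
x=5: not even, s = 9+1 = 10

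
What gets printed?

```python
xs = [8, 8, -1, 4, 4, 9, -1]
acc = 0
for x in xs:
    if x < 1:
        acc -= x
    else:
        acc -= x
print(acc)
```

x=8: not <1, acc = 0-8 = -8
x=8: not <1, acc = (-8)-8 = -16
x=-1: <1, acc = (-16)-(-1) = -15
x=4: not <1, acc = (-15)-4 = -19
x=4: not <1, acc = (-19)-4 = -23
x=9: not <1, acc = (-23)-9 = -32
x=-1: <1, acc = (-32)-(-1) = -31

-31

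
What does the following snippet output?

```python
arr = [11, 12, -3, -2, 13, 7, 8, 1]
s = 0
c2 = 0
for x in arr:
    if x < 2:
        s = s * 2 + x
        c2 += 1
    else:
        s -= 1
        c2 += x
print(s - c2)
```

-91

x=11: not <2, s = 0-1 = -1; c2=11
x=12: not <2, s = (-1)-1 = -2; c2=23
x=-3: <2, s = (-2)*2+(-3) = -7; c2=24
x=-2: <2, s = (-7)*2+(-2) = -16; c2=25
x=13: not <2, s = (-16)-1 = -17; c2=38
x=7: not <2, s = (-17)-1 = -18; c2=45
x=8: not <2, s = (-18)-1 = -19; c2=53
x=1: <2, s = (-19)*2+1 = -37; c2=54
s-c2 = (-37)-54 = -91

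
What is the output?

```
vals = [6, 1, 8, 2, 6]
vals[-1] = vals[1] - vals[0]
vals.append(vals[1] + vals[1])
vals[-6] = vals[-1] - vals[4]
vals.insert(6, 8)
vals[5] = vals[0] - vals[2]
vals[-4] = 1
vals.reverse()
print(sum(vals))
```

19

vals[-1] = vals[1]-vals[0] = 1-6 = -5 → [6, 1, 8, 2, -5]
append vals[1]+vals[1] = 1+1 = 2 → [6, 1, 8, 2, -5, 2]
vals[-6] = vals[-1]-vals[4] = 2-(-5) = 7 → [7, 1, 8, 2, -5, 2]
insert 8 at 6 → [7, 1, 8, 2, -5, 2, 8]
vals[5] = vals[0]-vals[2] = 7-8 = -1 → [7, 1, 8, 2, -5, -1, 8]
vals[-4] = 1 → [7, 1, 8, 1, -5, -1, 8]
reverse → [8, -1, -5, 1, 8, 1, 7]
sum = 19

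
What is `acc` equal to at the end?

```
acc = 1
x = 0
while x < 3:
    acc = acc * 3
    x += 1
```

27

x=0: acc = 1*3 = 3
x=1: acc = 3*3 = 9
x=2: acc = 9*3 = 27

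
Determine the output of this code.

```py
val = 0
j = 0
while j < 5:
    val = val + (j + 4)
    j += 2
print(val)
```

j=0: val = 0+4 = 4
j=2: val = 4+6 = 10
j=4: val = 10+8 = 18

18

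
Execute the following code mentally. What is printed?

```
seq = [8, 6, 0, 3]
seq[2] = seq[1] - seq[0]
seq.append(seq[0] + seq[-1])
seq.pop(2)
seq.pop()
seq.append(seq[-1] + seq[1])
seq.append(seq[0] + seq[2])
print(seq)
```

[8, 6, 3, 9, 11]

seq[2] = seq[1]-seq[0] = 6-8 = -2 → [8, 6, -2, 3]
append seq[0]+seq[-1] = 8+3 = 11 → [8, 6, -2, 3, 11]
pop(2) removes -2 → [8, 6, 3, 11]
pop() removes 11 → [8, 6, 3]
append seq[-1]+seq[1] = 3+6 = 9 → [8, 6, 3, 9]
append seq[0]+seq[2] = 8+3 = 11 → [8, 6, 3, 9, 11]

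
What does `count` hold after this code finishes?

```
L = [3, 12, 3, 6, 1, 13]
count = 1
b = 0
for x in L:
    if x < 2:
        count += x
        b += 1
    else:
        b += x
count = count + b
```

x=3: not <2; b=3
x=12: not <2; b=15
x=3: not <2; b=18
x=6: not <2; b=24
x=1: <2, count = 1+1 = 2; b=25
x=13: not <2; b=38
count+b = 2+38 = 40

40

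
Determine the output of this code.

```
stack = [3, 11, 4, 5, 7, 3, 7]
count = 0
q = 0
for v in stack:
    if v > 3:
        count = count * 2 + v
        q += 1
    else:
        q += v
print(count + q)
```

260

v=3: not >3; q=3
v=11: >3, count = 0*2+11 = 11; q=4
v=4: >3, count = 11*2+4 = 26; q=5
v=5: >3, count = 26*2+5 = 57; q=6
v=7: >3, count = 57*2+7 = 121; q=7
v=3: not >3; q=10
v=7: >3, count = 121*2+7 = 249; q=11
count+q = 249+11 = 260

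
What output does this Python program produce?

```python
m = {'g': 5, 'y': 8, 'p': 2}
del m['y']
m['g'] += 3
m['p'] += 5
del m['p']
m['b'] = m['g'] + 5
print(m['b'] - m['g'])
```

5

del 'y' → {'g': 5, 'p': 2}
m['g'] = 5+3 = 8 → {'g': 8, 'p': 2}
m['p'] = 2+5 = 7 → {'g': 8, 'p': 7}
del 'p' → {'g': 8}
m['b'] = m['g']+5 = 13 → {'g': 8, 'b': 13}
m['b']-m['g'] = 13-8 = 5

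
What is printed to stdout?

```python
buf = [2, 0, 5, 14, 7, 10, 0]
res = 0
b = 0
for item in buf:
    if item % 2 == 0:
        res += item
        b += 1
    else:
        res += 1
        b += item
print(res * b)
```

476

item=2: even, res = 0+2 = 2; b=1
item=0: even, res = 2+0 = 2; b=2
item=5: not even, res = 2+1 = 3; b=7
item=14: even, res = 3+14 = 17; b=8
item=7: not even, res = 17+1 = 18; b=15
item=10: even, res = 18+10 = 28; b=16
item=0: even, res = 28+0 = 28; b=17
res*b = 28*17 = 476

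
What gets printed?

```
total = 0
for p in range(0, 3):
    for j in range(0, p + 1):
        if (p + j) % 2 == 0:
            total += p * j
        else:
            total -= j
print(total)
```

p=0,j=0: even sum, total = 0+0 = 0
p=1,j=0: odd sum, total = 0-0 = 0
p=1,j=1: even sum, total = 0+1 = 1
p=2,j=0: even sum, total = 1+0 = 1
p=2,j=1: odd sum, total = 1-1 = 0
p=2,j=2: even sum, total = 0+4 = 4

4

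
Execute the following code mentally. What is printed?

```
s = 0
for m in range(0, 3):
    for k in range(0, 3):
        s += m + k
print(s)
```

m=0,k=0: s = 0+0 = 0
m=0,k=1: s = 0+1 = 1
m=0,k=2: s = 1+2 = 3
m=1,k=0: s = 3+1 = 4
m=1,k=1: s = 4+2 = 6
m=1,k=2: s = 6+3 = 9
m=2,k=0: s = 9+2 = 11
m=2,k=1: s = 11+3 = 14
m=2,k=2: s = 14+4 = 18

18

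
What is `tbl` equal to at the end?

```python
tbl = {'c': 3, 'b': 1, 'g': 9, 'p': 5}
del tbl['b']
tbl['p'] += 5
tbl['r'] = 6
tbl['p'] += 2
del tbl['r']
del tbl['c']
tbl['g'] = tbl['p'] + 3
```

{'g': 15, 'p': 12}

del 'b' → {'c': 3, 'g': 9, 'p': 5}
tbl['p'] = 5+5 = 10 → {'c': 3, 'g': 9, 'p': 10}
tbl['r'] = 6 → {'c': 3, 'g': 9, 'p': 10, 'r': 6}
tbl['p'] = 10+2 = 12 → {'c': 3, 'g': 9, 'p': 12, 'r': 6}
del 'r' → {'c': 3, 'g': 9, 'p': 12}
del 'c' → {'g': 9, 'p': 12}
tbl['g'] = tbl['p']+3 = 15 → {'g': 15, 'p': 12}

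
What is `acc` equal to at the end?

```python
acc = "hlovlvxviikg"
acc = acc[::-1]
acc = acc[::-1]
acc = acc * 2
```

reverse → 'gkiivxvlvolh'
reverse → 'hlovlvxviikg'
repeat ×2 → 'hlovlvxviikghlovlvxviikg'

'hlovlvxviikghlovlvxviikg'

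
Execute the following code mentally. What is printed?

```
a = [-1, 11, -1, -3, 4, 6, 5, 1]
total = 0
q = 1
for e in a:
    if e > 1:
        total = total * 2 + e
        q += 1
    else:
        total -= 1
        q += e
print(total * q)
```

e=-1: not >1, total = 0-1 = -1; q=0
e=11: >1, total = (-1)*2+11 = 9; q=1
e=-1: not >1, total = 9-1 = 8; q=0
e=-3: not >1, total = 8-1 = 7; q=-3
e=4: >1, total = 7*2+4 = 18; q=-2
e=6: >1, total = 18*2+6 = 42; q=-1
e=5: >1, total = 42*2+5 = 89; q=0
e=1: not >1, total = 89-1 = 88; q=1
total*q = 88*1 = 88

88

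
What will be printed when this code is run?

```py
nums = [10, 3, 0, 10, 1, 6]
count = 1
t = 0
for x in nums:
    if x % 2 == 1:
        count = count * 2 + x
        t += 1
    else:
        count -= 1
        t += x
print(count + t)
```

x=10: not odd, count = 1-1 = 0; t=10
x=3: odd, count = 0*2+3 = 3; t=11
x=0: not odd, count = 3-1 = 2; t=11
x=10: not odd, count = 2-1 = 1; t=21
x=1: odd, count = 1*2+1 = 3; t=22
x=6: not odd, count = 3-1 = 2; t=28
count+t = 2+28 = 30

30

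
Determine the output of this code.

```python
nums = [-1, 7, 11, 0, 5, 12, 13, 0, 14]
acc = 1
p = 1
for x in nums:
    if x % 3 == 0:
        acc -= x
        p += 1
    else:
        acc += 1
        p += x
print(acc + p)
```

x=-1: not %3==0, acc = 1+1 = 2; p=0
x=7: not %3==0, acc = 2+1 = 3; p=7
x=11: not %3==0, acc = 3+1 = 4; p=18
x=0: %3==0, acc = 4-0 = 4; p=19
x=5: not %3==0, acc = 4+1 = 5; p=24
x=12: %3==0, acc = 5-12 = -7; p=25
x=13: not %3==0, acc = (-7)+1 = -6; p=38
x=0: %3==0, acc = (-6)-0 = -6; p=39
x=14: not %3==0, acc = (-6)+1 = -5; p=53
acc+p = (-5)+53 = 48

48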